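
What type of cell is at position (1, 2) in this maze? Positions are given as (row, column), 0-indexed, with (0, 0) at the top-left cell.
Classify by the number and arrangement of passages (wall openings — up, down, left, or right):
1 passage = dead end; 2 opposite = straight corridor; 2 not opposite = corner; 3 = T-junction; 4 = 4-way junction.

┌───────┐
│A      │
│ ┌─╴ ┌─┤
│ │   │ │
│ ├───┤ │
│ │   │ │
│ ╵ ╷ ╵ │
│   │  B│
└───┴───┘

Checking cell at (1, 2):
Number of passages: 2
Cell type: corner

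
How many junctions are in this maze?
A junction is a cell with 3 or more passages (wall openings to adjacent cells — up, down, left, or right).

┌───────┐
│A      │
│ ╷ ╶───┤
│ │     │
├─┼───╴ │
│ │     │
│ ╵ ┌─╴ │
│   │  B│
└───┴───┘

Checking each cell for number of passages:

Junctions found (3+ passages):
  (0, 1): 3 passages
  (2, 3): 3 passages
Total junctions: 2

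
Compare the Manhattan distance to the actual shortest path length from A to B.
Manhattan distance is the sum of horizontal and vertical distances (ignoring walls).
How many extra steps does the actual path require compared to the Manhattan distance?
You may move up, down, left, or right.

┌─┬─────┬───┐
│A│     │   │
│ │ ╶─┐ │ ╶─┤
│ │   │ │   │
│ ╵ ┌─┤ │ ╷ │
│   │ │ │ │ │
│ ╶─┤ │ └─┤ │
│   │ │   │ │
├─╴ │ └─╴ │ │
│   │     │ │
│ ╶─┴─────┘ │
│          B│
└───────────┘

Manhattan distance: |5 - 0| + |5 - 0| = 10
Actual path length: 12
Extra steps: 12 - 10 = 2

Solution:

┌─┬─────┬───┐
│A│     │   │
│ │ ╶─┐ │ ╶─┤
│↓│   │ │   │
│ ╵ ┌─┤ │ ╷ │
│↓  │ │ │ │ │
│ ╶─┤ │ └─┤ │
│↳ ↓│ │   │ │
├─╴ │ └─╴ │ │
│↓ ↲│     │ │
│ ╶─┴─────┘ │
│↳ → → → → B│
└───────────┘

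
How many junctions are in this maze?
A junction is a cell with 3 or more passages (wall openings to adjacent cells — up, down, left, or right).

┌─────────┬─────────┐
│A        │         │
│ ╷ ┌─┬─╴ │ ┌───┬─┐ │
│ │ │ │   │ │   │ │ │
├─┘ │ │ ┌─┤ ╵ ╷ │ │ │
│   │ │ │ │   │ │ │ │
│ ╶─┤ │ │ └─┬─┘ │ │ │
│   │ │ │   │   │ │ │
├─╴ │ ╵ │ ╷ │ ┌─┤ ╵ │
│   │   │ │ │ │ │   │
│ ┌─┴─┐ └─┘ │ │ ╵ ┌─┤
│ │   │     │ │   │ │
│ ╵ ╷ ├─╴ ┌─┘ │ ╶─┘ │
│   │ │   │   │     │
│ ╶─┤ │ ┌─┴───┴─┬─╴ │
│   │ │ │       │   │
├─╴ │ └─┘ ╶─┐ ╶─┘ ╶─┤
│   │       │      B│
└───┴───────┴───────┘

Checking each cell for number of passages:

Junctions found (3+ passages):
  (0, 1): 3 passages
  (3, 4): 3 passages
  (4, 3): 3 passages
  (4, 8): 3 passages
  (5, 4): 3 passages
  (5, 7): 3 passages
  (6, 0): 3 passages
  (6, 9): 3 passages
  (7, 6): 3 passages
  (8, 4): 3 passages
  (8, 8): 3 passages
Total junctions: 11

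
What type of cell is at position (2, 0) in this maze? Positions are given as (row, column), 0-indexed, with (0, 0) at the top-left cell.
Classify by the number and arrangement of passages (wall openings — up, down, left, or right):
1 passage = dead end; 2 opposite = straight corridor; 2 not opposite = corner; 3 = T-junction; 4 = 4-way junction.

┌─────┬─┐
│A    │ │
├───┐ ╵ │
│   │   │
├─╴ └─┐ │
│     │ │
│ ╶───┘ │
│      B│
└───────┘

Checking cell at (2, 0):
Number of passages: 2
Cell type: corner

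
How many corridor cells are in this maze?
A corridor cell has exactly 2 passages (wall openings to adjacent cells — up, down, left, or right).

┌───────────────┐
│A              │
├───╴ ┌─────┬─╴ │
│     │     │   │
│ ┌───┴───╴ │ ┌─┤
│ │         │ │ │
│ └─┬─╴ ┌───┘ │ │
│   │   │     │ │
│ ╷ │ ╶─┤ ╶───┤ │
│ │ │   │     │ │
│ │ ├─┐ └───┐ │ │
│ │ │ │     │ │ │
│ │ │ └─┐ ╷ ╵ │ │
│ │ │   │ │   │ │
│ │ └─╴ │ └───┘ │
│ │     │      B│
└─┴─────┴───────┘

Counting cells with exactly 2 passages:
Total corridor cells: 54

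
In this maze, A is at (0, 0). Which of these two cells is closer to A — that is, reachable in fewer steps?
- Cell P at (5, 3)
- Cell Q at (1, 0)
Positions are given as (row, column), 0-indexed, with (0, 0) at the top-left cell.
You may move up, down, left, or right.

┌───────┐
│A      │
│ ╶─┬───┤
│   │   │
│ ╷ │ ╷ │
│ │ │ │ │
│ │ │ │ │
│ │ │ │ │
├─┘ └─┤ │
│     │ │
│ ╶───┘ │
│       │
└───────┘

Shortest path A → P at (5, 3): 10 steps
Shortest path A → Q at (1, 0): 1 steps

Q is closer (1 steps vs 10 steps).

Path to P:

┌───────┐
│A      │
│ ╶─┬───┤
│↳ ↓│   │
│ ╷ │ ╷ │
│ │↓│ │ │
│ │ │ │ │
│ │↓│ │ │
├─┘ └─┤ │
│↓ ↲  │ │
│ ╶───┘ │
│↳ → → P│
└───────┘

Path to Q:

┌───────┐
│A      │
│ ╶─┬───┤
│Q  │   │
│ ╷ │ ╷ │
│ │ │ │ │
│ │ │ │ │
│ │ │ │ │
├─┘ └─┤ │
│     │ │
│ ╶───┘ │
│       │
└───────┘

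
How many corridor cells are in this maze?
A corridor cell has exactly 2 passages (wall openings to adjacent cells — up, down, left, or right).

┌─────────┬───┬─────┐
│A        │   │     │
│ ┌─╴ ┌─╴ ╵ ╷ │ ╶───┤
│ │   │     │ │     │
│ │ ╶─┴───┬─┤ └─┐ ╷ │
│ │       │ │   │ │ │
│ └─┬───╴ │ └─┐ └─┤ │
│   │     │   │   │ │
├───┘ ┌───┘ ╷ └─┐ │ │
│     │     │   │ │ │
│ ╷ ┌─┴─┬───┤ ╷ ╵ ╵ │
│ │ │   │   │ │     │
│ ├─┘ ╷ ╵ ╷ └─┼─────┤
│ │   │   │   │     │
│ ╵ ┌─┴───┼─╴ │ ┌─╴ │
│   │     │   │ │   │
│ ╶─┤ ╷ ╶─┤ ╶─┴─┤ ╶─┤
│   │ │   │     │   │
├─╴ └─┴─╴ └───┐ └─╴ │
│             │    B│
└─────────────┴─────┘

Counting cells with exactly 2 passages:
Total corridor cells: 76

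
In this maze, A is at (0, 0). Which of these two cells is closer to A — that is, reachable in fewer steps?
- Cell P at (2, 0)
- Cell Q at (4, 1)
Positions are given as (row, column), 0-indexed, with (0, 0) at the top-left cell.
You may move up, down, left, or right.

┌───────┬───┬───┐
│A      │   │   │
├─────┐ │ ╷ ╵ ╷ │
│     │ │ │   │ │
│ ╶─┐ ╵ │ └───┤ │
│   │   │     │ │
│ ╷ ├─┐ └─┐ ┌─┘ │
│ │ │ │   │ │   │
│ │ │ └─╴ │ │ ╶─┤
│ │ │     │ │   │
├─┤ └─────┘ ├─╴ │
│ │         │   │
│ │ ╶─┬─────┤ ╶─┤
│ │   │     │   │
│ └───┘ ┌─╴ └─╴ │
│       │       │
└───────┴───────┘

Shortest path A → P at (2, 0): 10 steps
Shortest path A → Q at (4, 1): 13 steps

P is closer (10 steps vs 13 steps).

Path to P:

┌───────┬───┬───┐
│A → → ↓│   │   │
├─────┐ │ ╷ ╵ ╷ │
│↓ ← ↰│↓│ │   │ │
│ ╶─┐ ╵ │ └───┤ │
│P  │↑ ↲│     │ │
│ ╷ ├─┐ └─┐ ┌─┘ │
│ │ │ │   │ │   │
│ │ │ └─╴ │ │ ╶─┤
│ │ │     │ │   │
├─┤ └─────┘ ├─╴ │
│ │         │   │
│ │ ╶─┬─────┤ ╶─┤
│ │   │     │   │
│ └───┘ ┌─╴ └─╴ │
│       │       │
└───────┴───────┘

Path to Q:

┌───────┬───┬───┐
│A → → ↓│   │   │
├─────┐ │ ╷ ╵ ╷ │
│↓ ← ↰│↓│ │   │ │
│ ╶─┐ ╵ │ └───┤ │
│↳ ↓│↑ ↲│     │ │
│ ╷ ├─┐ └─┐ ┌─┘ │
│ │↓│ │   │ │   │
│ │ │ └─╴ │ │ ╶─┤
│ │Q│     │ │   │
├─┤ └─────┘ ├─╴ │
│ │         │   │
│ │ ╶─┬─────┤ ╶─┤
│ │   │     │   │
│ └───┘ ┌─╴ └─╴ │
│       │       │
└───────┴───────┘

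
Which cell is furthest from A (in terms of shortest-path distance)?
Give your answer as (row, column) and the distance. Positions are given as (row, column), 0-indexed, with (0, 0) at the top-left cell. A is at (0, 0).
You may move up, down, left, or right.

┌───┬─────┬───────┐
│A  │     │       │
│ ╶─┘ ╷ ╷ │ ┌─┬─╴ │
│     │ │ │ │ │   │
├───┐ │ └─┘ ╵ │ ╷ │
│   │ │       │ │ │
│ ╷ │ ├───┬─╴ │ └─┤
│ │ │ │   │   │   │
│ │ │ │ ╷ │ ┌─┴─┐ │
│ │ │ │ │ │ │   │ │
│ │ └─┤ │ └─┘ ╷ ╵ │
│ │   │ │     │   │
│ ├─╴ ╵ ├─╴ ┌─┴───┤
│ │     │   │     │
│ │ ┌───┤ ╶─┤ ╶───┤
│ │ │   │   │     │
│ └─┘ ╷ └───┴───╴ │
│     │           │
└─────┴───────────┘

Computing BFS distances from A to all cells:
Furthest cell: (6, 8)
Distance: 62 steps

Path from A to the furthest cell:

┌───┬─────┬───────┐
│A  │↱ ↓  │↱ → → ↓│
│ ╶─┘ ╷ ╷ │ ┌─┬─╴ │
│↳ → ↑│↓│ │↑│ │↓ ↲│
├───┐ │ └─┘ ╵ │ ╷ │
│↓ ↰│ │↳ → ↑  │↓│ │
│ ╷ │ ├───┬─╴ │ └─┤
│↓│↑│ │↓ ↰│   │↳ ↓│
│ │ │ │ ╷ │ ┌─┴─┐ │
│↓│↑│ │↓│↑│ │↓ ↰│↓│
│ │ └─┤ │ └─┘ ╷ ╵ │
│↓│↑ ↰│↓│↑ ← ↲│↑ ↲│
│ ├─╴ ╵ ├─╴ ┌─┴───┤
│↓│  ↑ ↲│   │↱ → B│
│ │ ┌───┤ ╶─┤ ╶───┤
│↓│ │↱ ↓│   │↑ ← ↰│
│ └─┘ ╷ └───┴───╴ │
│↳ → ↑│↳ → → → → ↑│
└─────┴───────────┘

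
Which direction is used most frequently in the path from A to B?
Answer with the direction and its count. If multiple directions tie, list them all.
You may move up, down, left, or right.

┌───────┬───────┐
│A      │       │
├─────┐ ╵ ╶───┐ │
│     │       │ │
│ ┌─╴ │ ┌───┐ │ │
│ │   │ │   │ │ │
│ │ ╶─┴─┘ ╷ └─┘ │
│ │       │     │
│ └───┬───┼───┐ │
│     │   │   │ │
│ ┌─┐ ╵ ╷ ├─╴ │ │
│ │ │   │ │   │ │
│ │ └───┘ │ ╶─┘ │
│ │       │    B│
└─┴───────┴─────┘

Directions: right, right, right, down, right, up, right, right, right, down, down, down, down, down, down
Counts: {'right': 7, 'down': 7, 'up': 1}
Most common: down and right (tied at 7 times each)

Solution:

┌───────┬───────┐
│A → → ↓│↱ → → ↓│
├─────┐ ╵ ╶───┐ │
│     │↳ ↑    │↓│
│ ┌─╴ │ ┌───┐ │ │
│ │   │ │   │ │↓│
│ │ ╶─┴─┘ ╷ └─┘ │
│ │       │    ↓│
│ └───┬───┼───┐ │
│     │   │   │↓│
│ ┌─┐ ╵ ╷ ├─╴ │ │
│ │ │   │ │   │↓│
│ │ └───┘ │ ╶─┘ │
│ │       │    B│
└─┴───────┴─────┘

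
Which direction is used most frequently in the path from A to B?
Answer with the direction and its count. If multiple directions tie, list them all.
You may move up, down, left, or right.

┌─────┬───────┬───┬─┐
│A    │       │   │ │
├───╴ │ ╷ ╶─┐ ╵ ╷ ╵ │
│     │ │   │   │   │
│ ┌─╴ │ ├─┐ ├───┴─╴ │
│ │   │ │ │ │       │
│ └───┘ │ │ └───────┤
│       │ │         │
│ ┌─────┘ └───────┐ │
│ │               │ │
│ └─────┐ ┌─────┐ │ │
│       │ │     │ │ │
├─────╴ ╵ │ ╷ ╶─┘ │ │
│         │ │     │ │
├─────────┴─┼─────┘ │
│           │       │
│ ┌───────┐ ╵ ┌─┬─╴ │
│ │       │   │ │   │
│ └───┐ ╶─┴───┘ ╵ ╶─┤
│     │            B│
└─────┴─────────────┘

Directions: right, right, down, left, left, down, down, right, right, right, up, up, up, right, down, right, down, down, right, right, right, right, down, down, down, down, down, left, down, right
Counts: {'right': 12, 'down': 12, 'left': 3, 'up': 3}
Most common: down and right (tied at 12 times each)

Solution:

┌─────┬───────┬───┬─┐
│A → ↓│↱ ↓    │   │ │
├───╴ │ ╷ ╶─┐ ╵ ╷ ╵ │
│↓ ← ↲│↑│↳ ↓│   │   │
│ ┌─╴ │ ├─┐ ├───┴─╴ │
│↓│   │↑│ │↓│       │
│ └───┘ │ │ └───────┤
│↳ → → ↑│ │↳ → → → ↓│
│ ┌─────┘ └───────┐ │
│ │               │↓│
│ └─────┐ ┌─────┐ │ │
│       │ │     │ │↓│
├─────╴ ╵ │ ╷ ╶─┘ │ │
│         │ │     │↓│
├─────────┴─┼─────┘ │
│           │      ↓│
│ ┌───────┐ ╵ ┌─┬─╴ │
│ │       │   │ │↓ ↲│
│ └───┐ ╶─┴───┘ ╵ ╶─┤
│     │          ↳ B│
└─────┴─────────────┘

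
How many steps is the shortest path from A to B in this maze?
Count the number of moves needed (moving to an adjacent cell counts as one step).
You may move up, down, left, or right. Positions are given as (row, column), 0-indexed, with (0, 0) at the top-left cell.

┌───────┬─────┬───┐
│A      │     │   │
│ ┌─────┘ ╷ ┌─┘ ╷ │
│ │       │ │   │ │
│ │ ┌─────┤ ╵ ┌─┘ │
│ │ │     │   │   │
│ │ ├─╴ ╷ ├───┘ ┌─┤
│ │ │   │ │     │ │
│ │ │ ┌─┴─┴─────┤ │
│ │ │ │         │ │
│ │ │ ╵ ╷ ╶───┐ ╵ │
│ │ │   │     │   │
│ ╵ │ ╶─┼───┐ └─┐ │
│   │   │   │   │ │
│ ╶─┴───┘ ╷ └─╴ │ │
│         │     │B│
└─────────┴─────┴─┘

Using BFS to find shortest path:
Start: (0, 0), End: (7, 8)
Path found:
(0,0) → (1,0) → (2,0) → (3,0) → (4,0) → (5,0) → (6,0) → (7,0) → (7,1) → (7,2) → (7,3) → (7,4) → (6,4) → (6,5) → (7,5) → (7,6) → (7,7) → (6,7) → (6,6) → (5,6) → (5,5) → (5,4) → (4,4) → (4,5) → (4,6) → (4,7) → (5,7) → (5,8) → (6,8) → (7,8)
Number of steps: 29

Solution:

┌───────┬─────┬───┐
│A      │     │   │
│ ┌─────┘ ╷ ┌─┘ ╷ │
│↓│       │ │   │ │
│ │ ┌─────┤ ╵ ┌─┘ │
│↓│ │     │   │   │
│ │ ├─╴ ╷ ├───┘ ┌─┤
│↓│ │   │ │     │ │
│ │ │ ┌─┴─┴─────┤ │
│↓│ │ │  ↱ → → ↓│ │
│ │ │ ╵ ╷ ╶───┐ ╵ │
│↓│ │   │↑ ← ↰│↳ ↓│
│ ╵ │ ╶─┼───┐ └─┐ │
│↓  │   │↱ ↓│↑ ↰│↓│
│ ╶─┴───┘ ╷ └─╴ │ │
│↳ → → → ↑│↳ → ↑│B│
└─────────┴─────┴─┘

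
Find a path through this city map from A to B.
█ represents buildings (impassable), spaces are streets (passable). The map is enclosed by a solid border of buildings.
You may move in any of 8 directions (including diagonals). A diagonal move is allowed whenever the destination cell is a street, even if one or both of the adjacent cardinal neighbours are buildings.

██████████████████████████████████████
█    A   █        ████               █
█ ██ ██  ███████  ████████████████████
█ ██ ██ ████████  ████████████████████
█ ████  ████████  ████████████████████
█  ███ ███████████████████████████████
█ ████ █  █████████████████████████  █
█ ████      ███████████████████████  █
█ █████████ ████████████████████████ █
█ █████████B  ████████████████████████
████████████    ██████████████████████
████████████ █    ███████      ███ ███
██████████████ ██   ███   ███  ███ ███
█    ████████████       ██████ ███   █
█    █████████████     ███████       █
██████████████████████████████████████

Finding the shortest path from A to B:
Movement: 8-directional
Path length: 12 steps
Directions: right → down-right → down → down → down-left → down → down-right → right → right → right → down-right → down

Solution:

██████████████████████████████████████
█    A↘  █        ████               █
█ ██ ██↓ ███████  ████████████████████
█ ██ ██↓████████  ████████████████████
█ ████ ↙████████  ████████████████████
█  ███↓███████████████████████████████
█ ████↘█  █████████████████████████  █
█ ████ →→→↘ ███████████████████████  █
█ █████████↓████████████████████████ █
█ █████████B  ████████████████████████
████████████    ██████████████████████
████████████ █    ███████      ███ ███
██████████████ ██   ███   ███  ███ ███
█    ████████████       ██████ ███   █
█    █████████████     ███████       █
██████████████████████████████████████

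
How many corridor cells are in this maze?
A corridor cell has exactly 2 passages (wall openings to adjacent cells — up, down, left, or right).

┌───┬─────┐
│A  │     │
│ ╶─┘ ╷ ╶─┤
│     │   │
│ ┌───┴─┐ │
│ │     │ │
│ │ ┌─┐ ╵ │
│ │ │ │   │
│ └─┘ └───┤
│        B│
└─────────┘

Counting cells with exactly 2 passages:
Total corridor cells: 17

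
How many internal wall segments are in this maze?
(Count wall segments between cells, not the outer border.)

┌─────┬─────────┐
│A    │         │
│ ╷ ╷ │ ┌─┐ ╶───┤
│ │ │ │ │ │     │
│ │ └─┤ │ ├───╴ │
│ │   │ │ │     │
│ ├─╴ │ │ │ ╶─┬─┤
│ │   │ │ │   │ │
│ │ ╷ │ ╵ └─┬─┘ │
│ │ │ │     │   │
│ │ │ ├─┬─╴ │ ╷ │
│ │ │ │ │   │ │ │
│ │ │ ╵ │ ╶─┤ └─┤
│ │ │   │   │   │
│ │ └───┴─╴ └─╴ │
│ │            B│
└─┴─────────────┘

Counting internal wall segments:
Total internal walls: 49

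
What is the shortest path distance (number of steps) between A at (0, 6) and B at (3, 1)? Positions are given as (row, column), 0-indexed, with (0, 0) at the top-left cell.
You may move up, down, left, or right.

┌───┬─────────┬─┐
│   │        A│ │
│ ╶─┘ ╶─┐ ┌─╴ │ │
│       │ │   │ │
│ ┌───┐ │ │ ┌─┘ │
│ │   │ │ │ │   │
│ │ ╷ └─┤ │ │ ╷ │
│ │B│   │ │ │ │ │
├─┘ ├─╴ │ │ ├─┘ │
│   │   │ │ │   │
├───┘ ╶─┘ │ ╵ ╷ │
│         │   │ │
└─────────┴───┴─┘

Finding path from (0, 6) to (3, 1):
Path: (0,6) → (0,5) → (0,4) → (1,4) → (2,4) → (3,4) → (4,4) → (5,4) → (5,3) → (5,2) → (4,2) → (4,3) → (3,3) → (3,2) → (2,2) → (2,1) → (3,1)
Distance: 16 steps

Solution:

┌───┬─────────┬─┐
│   │    ↓ ← A│ │
│ ╶─┘ ╶─┐ ┌─╴ │ │
│       │↓│   │ │
│ ┌───┐ │ │ ┌─┘ │
│ │↓ ↰│ │↓│ │   │
│ │ ╷ └─┤ │ │ ╷ │
│ │B│↑ ↰│↓│ │ │ │
├─┘ ├─╴ │ │ ├─┘ │
│   │↱ ↑│↓│ │   │
├───┘ ╶─┘ │ ╵ ╷ │
│    ↑ ← ↲│   │ │
└─────────┴───┴─┘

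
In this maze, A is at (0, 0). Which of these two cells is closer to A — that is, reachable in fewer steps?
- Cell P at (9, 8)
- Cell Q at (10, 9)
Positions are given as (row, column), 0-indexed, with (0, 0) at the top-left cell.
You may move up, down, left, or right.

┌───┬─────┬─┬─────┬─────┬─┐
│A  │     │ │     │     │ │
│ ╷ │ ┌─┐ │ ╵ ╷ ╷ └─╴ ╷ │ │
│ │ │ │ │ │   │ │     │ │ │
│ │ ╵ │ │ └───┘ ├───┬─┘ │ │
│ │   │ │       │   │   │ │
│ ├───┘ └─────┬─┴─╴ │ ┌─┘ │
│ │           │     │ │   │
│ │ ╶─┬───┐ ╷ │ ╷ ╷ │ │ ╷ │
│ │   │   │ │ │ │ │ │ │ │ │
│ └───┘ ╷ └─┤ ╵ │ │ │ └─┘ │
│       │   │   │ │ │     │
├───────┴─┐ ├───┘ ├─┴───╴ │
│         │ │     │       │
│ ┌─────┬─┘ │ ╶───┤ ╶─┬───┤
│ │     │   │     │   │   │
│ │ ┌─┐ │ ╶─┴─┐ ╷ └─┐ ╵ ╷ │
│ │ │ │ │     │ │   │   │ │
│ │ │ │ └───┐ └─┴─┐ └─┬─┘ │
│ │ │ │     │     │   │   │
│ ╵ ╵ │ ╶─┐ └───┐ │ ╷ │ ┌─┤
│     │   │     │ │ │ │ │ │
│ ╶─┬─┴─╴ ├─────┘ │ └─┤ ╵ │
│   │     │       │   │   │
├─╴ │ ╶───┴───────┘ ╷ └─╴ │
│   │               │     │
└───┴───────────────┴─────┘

Shortest path A → P at (9, 8): 21 steps
Shortest path A → Q at (10, 9): 51 steps

P is closer (21 steps vs 51 steps).

Path to P:

┌───┬─────┬─┬─────┬─────┬─┐
│A  │     │ │     │     │ │
│ ╷ │ ┌─┐ │ ╵ ╷ ╷ └─╴ ╷ │ │
│↓│ │ │ │ │   │ │     │ │ │
│ │ ╵ │ │ └───┘ ├───┬─┘ │ │
│↓│   │ │       │   │   │ │
│ ├───┘ └─────┬─┴─╴ │ ┌─┘ │
│↓│           │     │ │   │
│ │ ╶─┬───┐ ╷ │ ╷ ╷ │ │ ╷ │
│↓│   │↱ ↓│ │ │ │ │ │ │ │ │
│ └───┘ ╷ └─┤ ╵ │ │ │ └─┘ │
│↳ → → ↑│↳ ↓│   │ │ │     │
├───────┴─┐ ├───┘ ├─┴───╴ │
│         │↓│     │       │
│ ┌─────┬─┘ │ ╶───┤ ╶─┬───┤
│ │     │↓ ↲│     │   │   │
│ │ ┌─┐ │ ╶─┴─┐ ╷ └─┐ ╵ ╷ │
│ │ │ │ │↳ → ↓│ │   │   │ │
│ │ │ │ └───┐ └─┴─┐ └─┬─┘ │
│ │ │ │     │↳ → P│   │   │
│ ╵ ╵ │ ╶─┐ └───┐ │ ╷ │ ┌─┤
│     │   │     │ │ │ │ │ │
│ ╶─┬─┴─╴ ├─────┘ │ └─┤ ╵ │
│   │     │       │   │   │
├─╴ │ ╶───┴───────┘ ╷ └─╴ │
│   │               │     │
└───┴───────────────┴─────┘

Path to Q:

┌───┬─────┬─┬─────┬─────┬─┐
│A ↓│↱ → ↓│ │  ↱ ↓│  ↱ ↓│ │
│ ╷ │ ┌─┐ │ ╵ ╷ ╷ └─╴ ╷ │ │
│ │↓│↑│ │↓│   │↑│↳ → ↑│↓│ │
│ │ ╵ │ │ └───┘ ├───┬─┘ │ │
│ │↳ ↑│ │↳ → → ↑│   │↓ ↲│ │
│ ├───┘ └─────┬─┴─╴ │ ┌─┘ │
│ │           │     │↓│   │
│ │ ╶─┬───┐ ╷ │ ╷ ╷ │ │ ╷ │
│ │   │   │ │ │ │ │ │↓│ │ │
│ └───┘ ╷ └─┤ ╵ │ │ │ └─┘ │
│       │   │   │ │ │↳ → ↓│
├───────┴─┐ ├───┘ ├─┴───╴ │
│         │ │     │↓ ← ← ↲│
│ ┌─────┬─┘ │ ╶───┤ ╶─┬───┤
│ │     │   │     │↳ ↓│↱ ↓│
│ │ ┌─┐ │ ╶─┴─┐ ╷ └─┐ ╵ ╷ │
│ │ │ │ │     │ │   │↳ ↑│↓│
│ │ │ │ └───┐ └─┴─┐ └─┬─┘ │
│ │ │ │     │     │   │↓ ↲│
│ ╵ ╵ │ ╶─┐ └───┐ │ ╷ │ ┌─┤
│     │   │     │ │Q│ │↓│ │
│ ╶─┬─┴─╴ ├─────┘ │ └─┤ ╵ │
│   │     │       │↑ ↰│↳ ↓│
├─╴ │ ╶───┴───────┘ ╷ └─╴ │
│   │               │↑ ← ↲│
└───┴───────────────┴─────┘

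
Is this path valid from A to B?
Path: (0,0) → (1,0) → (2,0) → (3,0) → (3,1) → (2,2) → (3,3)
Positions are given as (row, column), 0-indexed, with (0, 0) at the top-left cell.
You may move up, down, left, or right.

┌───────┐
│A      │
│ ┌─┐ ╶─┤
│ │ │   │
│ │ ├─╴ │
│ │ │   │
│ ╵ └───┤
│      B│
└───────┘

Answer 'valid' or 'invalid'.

Checking path validity:
Result: Invalid move at step 5: cannot move from (3, 1) to (2, 2).

invalid

Correct solution:

┌───────┐
│A      │
│ ┌─┐ ╶─┤
│↓│ │   │
│ │ ├─╴ │
│↓│ │   │
│ ╵ └───┤
│↳ → → B│
└───────┘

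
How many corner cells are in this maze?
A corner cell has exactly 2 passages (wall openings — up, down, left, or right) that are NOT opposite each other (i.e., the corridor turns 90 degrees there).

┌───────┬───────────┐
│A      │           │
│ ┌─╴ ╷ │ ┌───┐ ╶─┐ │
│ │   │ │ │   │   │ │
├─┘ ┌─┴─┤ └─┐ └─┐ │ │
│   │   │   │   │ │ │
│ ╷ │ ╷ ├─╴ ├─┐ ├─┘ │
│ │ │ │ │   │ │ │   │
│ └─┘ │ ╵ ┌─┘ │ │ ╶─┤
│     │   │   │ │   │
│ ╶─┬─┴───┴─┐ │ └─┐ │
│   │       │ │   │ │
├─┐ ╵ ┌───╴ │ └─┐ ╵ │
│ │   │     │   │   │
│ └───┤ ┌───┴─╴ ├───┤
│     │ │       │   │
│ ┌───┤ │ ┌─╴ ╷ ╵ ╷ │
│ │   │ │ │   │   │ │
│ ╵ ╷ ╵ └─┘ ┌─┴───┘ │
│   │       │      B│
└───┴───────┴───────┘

Counting corner cells (2 non-opposite passages):
Total corners: 53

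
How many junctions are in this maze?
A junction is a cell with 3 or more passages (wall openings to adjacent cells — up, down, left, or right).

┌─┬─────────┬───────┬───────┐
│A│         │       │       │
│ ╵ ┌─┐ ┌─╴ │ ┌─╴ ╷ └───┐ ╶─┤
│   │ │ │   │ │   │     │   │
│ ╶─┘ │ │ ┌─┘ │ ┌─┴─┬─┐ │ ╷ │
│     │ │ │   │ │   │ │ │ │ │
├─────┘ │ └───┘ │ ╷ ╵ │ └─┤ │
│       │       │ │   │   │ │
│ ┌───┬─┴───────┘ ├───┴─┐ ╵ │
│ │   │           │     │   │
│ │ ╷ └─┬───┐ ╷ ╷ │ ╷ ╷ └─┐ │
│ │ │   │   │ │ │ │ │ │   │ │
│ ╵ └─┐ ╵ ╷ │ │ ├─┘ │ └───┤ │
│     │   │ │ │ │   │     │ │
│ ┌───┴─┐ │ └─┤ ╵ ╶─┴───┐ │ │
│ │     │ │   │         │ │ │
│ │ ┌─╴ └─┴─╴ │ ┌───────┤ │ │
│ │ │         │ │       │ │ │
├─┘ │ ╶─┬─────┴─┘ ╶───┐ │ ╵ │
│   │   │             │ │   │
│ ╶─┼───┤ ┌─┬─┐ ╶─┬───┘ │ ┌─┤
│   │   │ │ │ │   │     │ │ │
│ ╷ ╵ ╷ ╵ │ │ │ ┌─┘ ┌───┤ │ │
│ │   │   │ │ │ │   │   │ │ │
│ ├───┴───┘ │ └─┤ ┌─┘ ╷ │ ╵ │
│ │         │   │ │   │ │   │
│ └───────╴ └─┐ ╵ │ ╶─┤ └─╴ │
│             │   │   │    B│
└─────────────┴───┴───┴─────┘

Checking each cell for number of passages:

Junctions found (3+ passages):
  (0, 3): 3 passages
  (0, 8): 3 passages
  (0, 12): 3 passages
  (1, 0): 3 passages
  (1, 12): 3 passages
  (4, 6): 3 passages
  (4, 7): 3 passages
  (4, 8): 3 passages
  (4, 10): 3 passages
  (4, 13): 3 passages
  (6, 0): 3 passages
  (6, 1): 3 passages
  (6, 4): 3 passages
  (7, 7): 3 passages
  (7, 8): 3 passages
  (8, 3): 3 passages
  (9, 7): 3 passages
  (9, 8): 3 passages
  (9, 12): 3 passages
  (10, 0): 3 passages
  (10, 7): 3 passages
  (12, 5): 3 passages
  (12, 13): 3 passages
  (13, 5): 3 passages
Total junctions: 24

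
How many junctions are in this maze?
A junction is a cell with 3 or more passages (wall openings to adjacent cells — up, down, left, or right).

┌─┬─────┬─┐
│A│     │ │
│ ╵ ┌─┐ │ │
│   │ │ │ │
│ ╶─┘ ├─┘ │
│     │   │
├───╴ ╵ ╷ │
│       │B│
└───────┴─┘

Checking each cell for number of passages:

Junctions found (3+ passages):
  (1, 0): 3 passages
  (2, 2): 3 passages
  (2, 4): 3 passages
  (3, 2): 3 passages
Total junctions: 4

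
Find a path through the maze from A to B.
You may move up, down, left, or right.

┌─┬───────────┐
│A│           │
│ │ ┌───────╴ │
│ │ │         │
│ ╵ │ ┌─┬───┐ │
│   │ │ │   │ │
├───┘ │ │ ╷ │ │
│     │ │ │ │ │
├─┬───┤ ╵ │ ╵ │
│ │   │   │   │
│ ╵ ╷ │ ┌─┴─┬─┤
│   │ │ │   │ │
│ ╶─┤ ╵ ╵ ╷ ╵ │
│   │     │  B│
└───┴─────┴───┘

Finding the shortest path through the maze:
Path length: 28 steps
Directions: down → down → right → up → up → right → right → right → right → right → down → down → down → down → left → up → up → left → down → down → left → down → down → right → up → right → down → right

Solution:

┌─┬───────────┐
│A│↱ → → → → ↓│
│ │ ┌───────╴ │
│↓│↑│        ↓│
│ ╵ │ ┌─┬───┐ │
│↳ ↑│ │ │↓ ↰│↓│
├───┘ │ │ ╷ │ │
│     │ │↓│↑│↓│
├─┬───┤ ╵ │ ╵ │
│ │   │↓ ↲│↑ ↲│
│ ╵ ╷ │ ┌─┴─┬─┤
│   │ │↓│↱ ↓│ │
│ ╶─┤ ╵ ╵ ╷ ╵ │
│   │  ↳ ↑│↳ B│
└───┴─────┴───┘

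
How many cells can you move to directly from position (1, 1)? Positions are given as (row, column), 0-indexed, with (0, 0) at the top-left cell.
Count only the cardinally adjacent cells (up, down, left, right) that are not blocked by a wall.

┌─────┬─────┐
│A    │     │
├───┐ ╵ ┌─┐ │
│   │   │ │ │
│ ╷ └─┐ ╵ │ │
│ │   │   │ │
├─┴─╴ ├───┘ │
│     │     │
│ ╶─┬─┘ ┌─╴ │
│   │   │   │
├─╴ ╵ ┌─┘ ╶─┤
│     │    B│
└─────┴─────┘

Checking passable neighbors of (1, 1):
Neighbors: (2, 1), (1, 0)
Count: 2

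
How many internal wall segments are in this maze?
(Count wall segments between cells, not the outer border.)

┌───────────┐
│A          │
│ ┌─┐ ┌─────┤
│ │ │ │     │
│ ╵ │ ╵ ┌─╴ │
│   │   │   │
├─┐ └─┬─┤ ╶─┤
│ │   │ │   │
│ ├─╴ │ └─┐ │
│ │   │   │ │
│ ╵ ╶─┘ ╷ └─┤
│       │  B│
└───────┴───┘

Counting internal wall segments:
Total internal walls: 25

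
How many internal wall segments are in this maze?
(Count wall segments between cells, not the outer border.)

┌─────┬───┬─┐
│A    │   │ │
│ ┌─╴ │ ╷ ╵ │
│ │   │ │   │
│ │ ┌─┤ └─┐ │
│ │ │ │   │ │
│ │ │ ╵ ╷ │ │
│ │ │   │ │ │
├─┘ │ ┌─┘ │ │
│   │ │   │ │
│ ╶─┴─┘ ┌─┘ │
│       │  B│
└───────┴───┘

Counting internal wall segments:
Total internal walls: 25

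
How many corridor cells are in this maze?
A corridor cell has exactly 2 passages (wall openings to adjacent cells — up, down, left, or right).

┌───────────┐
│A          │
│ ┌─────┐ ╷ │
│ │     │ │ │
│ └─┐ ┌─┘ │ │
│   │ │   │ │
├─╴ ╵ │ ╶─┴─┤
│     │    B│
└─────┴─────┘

Counting cells with exactly 2 passages:
Total corridor cells: 16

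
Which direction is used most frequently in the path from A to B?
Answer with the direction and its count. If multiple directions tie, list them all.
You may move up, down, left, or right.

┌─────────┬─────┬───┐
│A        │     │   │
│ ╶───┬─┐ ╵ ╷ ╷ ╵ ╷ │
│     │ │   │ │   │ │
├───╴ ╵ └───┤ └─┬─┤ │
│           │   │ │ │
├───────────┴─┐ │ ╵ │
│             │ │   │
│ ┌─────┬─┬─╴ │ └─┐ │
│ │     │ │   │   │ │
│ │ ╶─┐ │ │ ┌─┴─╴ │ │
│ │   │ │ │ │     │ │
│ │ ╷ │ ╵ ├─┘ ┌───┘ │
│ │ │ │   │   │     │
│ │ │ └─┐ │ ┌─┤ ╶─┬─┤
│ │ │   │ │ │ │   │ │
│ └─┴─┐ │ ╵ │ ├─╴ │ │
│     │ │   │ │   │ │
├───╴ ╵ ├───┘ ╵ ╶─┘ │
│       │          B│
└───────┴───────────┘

Directions: right, right, right, right, down, right, up, right, right, down, right, up, right, down, down, down, down, down, down, left, left, down, right, down, left, down, right, right
Counts: {'right': 12, 'down': 11, 'up': 2, 'left': 3}
Most common: right (12 times)

Solution:

┌─────────┬─────┬───┐
│A → → → ↓│↱ → ↓│↱ ↓│
│ ╶───┬─┐ ╵ ╷ ╷ ╵ ╷ │
│     │ │↳ ↑│ │↳ ↑│↓│
├───╴ ╵ └───┤ └─┬─┤ │
│           │   │ │↓│
├───────────┴─┐ │ ╵ │
│             │ │  ↓│
│ ┌─────┬─┬─╴ │ └─┐ │
│ │     │ │   │   │↓│
│ │ ╶─┐ │ │ ┌─┴─╴ │ │
│ │   │ │ │ │     │↓│
│ │ ╷ │ ╵ ├─┘ ┌───┘ │
│ │ │ │   │   │↓ ← ↲│
│ │ │ └─┐ │ ┌─┤ ╶─┬─┤
│ │ │   │ │ │ │↳ ↓│ │
│ └─┴─┐ │ ╵ │ ├─╴ │ │
│     │ │   │ │↓ ↲│ │
├───╴ ╵ ├───┘ ╵ ╶─┘ │
│       │      ↳ → B│
└───────┴───────────┘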